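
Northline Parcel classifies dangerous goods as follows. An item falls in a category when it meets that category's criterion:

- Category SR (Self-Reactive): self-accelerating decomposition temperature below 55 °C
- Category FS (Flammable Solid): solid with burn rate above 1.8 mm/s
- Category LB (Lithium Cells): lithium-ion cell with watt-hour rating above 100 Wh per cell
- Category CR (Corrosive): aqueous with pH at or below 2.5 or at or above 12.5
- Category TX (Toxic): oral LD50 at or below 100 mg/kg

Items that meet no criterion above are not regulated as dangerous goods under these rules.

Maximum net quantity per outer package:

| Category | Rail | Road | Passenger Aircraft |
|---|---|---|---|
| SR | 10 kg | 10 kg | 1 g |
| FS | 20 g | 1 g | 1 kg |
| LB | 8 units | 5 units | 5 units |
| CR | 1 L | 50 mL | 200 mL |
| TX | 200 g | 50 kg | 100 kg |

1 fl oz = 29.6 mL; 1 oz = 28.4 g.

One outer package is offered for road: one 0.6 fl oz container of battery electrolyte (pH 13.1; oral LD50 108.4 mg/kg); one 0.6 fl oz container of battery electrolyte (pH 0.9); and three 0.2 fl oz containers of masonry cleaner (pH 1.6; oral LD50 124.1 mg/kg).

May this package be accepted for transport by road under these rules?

pH 13.1 meets the Category CR criterion (Corrosive), so the battery electrolyte is Category CR.
Battery electrolyte: pH 0.9 ≤ 2.5 → Category CR (Corrosive).
The masonry cleaner has pH 1.6, which is ≤ 2.5, so it is Category CR (Corrosive).
Total Category CR: (one 0.6 fl oz container = 17.76 mL) + (one 0.6 fl oz container = 17.76 mL) + (three 0.2 fl oz containers = 17.76 mL) = 53.28 mL.
53.28 mL > 50 mL (road limit, Category CR) — over the limit.

No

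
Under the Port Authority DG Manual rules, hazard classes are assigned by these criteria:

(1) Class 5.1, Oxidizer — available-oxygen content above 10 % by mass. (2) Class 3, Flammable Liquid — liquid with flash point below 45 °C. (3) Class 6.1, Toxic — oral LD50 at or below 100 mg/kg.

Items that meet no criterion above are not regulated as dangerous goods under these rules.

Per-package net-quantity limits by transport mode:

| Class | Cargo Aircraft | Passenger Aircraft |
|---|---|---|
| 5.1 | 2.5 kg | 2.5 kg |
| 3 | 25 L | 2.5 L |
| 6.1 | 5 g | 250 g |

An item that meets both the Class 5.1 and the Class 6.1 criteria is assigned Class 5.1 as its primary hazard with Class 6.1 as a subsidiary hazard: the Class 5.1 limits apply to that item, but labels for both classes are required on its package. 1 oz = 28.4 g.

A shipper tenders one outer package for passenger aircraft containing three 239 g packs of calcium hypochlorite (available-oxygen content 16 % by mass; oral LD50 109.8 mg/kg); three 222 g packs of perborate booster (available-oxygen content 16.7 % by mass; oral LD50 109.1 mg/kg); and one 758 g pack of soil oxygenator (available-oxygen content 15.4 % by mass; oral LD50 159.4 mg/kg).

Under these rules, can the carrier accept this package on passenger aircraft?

The calcium hypochlorite has available-oxygen content 16 % by mass, which is > 10 % by mass, so it is Class 5.1 (Oxidizer).
Available-oxygen content 16.7 % by mass meets the Class 5.1 criterion (Oxidizer), so the perborate booster is Class 5.1.
Soil oxygenator: available-oxygen content 15.4 % by mass > 10 % by mass → Class 5.1 (Oxidizer).
Total Class 5.1: (three 239 g packs = 717 g) + (three 222 g packs = 666 g) + 758 g = 2.141 kg.
2.141 kg is within the passenger aircraft limit of 2.5 kg for Class 5.1.

Yes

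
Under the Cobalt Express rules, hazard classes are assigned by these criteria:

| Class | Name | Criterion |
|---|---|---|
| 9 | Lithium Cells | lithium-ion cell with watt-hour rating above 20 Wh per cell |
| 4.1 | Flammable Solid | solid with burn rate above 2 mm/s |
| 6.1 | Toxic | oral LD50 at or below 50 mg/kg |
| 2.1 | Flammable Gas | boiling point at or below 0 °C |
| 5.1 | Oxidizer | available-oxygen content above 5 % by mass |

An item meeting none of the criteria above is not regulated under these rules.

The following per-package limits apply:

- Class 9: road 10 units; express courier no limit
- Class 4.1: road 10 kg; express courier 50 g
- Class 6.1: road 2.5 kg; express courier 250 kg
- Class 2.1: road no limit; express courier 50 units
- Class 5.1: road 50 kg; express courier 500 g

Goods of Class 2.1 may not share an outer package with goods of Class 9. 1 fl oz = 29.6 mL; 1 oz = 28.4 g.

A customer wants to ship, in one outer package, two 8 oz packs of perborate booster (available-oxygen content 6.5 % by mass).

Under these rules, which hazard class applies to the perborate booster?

Available-oxygen content 6.5 % by mass meets the Class 5.1 criterion (Oxidizer), so the perborate booster is Class 5.1.

Class 5.1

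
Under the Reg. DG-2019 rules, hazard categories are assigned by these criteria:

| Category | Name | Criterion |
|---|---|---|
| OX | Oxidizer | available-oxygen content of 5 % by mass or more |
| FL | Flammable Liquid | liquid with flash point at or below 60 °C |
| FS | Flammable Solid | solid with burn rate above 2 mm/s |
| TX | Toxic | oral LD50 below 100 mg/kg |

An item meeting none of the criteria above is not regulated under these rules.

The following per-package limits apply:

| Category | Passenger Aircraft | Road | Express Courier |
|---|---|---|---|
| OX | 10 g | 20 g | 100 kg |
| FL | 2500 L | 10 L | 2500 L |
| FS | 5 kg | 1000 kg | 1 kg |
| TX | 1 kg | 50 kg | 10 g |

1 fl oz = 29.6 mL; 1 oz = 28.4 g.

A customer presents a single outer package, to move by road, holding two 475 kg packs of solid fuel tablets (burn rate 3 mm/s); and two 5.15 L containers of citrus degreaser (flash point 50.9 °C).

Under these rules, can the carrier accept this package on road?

No

Burn rate 3 mm/s meets the Category FS criterion (Flammable Solid), so the solid fuel tablets are Category FS.
Flash point 50.9 °C meets the Category FL criterion (Flammable Liquid), so the citrus degreaser is Category FL.
Category FS quantity: two 475 kg packs = 950 kg.
950 kg ≤ 1000 kg (road limit, Category FS) — within limit.
Category FL quantity: two 5.15 L containers = 10.3 L.
That exceeds the Category FL road limit of 10 L.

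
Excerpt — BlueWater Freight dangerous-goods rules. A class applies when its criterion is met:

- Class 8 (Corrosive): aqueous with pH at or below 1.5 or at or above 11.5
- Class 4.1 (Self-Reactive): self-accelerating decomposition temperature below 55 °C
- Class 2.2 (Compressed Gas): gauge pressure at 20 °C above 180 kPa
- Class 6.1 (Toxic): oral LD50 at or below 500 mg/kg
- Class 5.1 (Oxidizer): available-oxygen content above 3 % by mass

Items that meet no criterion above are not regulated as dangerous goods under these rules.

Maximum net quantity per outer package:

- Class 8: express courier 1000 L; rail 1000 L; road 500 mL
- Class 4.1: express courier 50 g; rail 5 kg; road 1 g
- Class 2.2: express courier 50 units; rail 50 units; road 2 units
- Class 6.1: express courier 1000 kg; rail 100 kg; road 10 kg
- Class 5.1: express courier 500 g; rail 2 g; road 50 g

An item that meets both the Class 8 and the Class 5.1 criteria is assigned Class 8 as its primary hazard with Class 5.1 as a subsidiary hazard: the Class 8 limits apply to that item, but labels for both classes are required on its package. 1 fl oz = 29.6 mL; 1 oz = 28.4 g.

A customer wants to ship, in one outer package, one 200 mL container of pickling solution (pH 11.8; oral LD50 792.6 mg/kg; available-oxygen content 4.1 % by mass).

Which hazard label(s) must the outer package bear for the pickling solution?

Class 5.1 and 8

With pH 11.8 (≥ 11.5), the pickling solution falls in Class 8.
Available-oxygen content 4.1 % by mass meets the Class 5.1 criterion (Oxidizer), so the pickling solution is Class 5.1.
By the precedence rule Class 8 is primary and Class 5.1 is subsidiary, and that rule requires both labels on the package.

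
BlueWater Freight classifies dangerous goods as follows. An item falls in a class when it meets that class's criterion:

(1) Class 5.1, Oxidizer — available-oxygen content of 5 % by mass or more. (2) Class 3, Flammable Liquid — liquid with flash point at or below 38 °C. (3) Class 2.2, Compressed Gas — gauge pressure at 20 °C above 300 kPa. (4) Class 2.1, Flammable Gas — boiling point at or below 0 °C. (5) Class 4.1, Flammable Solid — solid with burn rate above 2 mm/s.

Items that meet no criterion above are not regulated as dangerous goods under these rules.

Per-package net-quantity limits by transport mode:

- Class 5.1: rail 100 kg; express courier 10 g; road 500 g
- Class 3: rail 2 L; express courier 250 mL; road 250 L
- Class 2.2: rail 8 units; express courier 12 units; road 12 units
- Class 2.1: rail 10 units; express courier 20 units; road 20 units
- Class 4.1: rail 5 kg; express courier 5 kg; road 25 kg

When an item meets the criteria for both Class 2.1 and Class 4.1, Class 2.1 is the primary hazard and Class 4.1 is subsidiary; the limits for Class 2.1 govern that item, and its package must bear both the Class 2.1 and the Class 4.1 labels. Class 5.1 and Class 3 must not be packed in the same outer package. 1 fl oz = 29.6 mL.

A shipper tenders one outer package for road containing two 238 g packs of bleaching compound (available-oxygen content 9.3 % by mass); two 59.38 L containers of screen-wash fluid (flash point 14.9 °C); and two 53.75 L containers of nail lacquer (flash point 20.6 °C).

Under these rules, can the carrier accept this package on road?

Available-oxygen content 9.3 % by mass meets the Class 5.1 criterion (Oxidizer), so the bleaching compound is Class 5.1.
Flash point 14.9 °C meets the Class 3 criterion (Flammable Liquid), so the screen-wash fluid is Class 3.
Flash point 20.6 °C meets the Class 3 criterion (Flammable Liquid), so the nail lacquer is Class 3.
Class 5.1 quantity: two 238 g packs = 476 g.
That is within the Class 5.1 road limit of 500 g.
Class 3 net quantity: (two 59.38 L containers = 118.76 L) + (two 53.75 L containers = 107.5 L) = 226.26 L.
226.26 L is within the road limit of 250 L for Class 3.
Class 5.1 and Class 3 may not share an outer package.

No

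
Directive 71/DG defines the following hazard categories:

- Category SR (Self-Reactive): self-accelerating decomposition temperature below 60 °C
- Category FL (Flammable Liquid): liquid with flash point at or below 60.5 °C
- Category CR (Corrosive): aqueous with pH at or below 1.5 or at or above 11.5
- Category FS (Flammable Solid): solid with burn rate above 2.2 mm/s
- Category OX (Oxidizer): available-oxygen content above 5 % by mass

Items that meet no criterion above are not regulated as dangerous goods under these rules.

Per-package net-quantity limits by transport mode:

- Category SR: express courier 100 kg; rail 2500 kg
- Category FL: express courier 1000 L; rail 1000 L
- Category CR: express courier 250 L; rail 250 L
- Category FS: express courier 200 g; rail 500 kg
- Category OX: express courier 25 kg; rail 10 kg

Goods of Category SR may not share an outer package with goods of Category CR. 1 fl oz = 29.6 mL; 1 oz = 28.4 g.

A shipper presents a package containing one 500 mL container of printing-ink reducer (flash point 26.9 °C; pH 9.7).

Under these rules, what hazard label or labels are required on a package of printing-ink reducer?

Category FL

With flash point 26.9 °C (≤ 60.5 °C), the printing-ink reducer falls in Category FL.
Only the Category FL label is required.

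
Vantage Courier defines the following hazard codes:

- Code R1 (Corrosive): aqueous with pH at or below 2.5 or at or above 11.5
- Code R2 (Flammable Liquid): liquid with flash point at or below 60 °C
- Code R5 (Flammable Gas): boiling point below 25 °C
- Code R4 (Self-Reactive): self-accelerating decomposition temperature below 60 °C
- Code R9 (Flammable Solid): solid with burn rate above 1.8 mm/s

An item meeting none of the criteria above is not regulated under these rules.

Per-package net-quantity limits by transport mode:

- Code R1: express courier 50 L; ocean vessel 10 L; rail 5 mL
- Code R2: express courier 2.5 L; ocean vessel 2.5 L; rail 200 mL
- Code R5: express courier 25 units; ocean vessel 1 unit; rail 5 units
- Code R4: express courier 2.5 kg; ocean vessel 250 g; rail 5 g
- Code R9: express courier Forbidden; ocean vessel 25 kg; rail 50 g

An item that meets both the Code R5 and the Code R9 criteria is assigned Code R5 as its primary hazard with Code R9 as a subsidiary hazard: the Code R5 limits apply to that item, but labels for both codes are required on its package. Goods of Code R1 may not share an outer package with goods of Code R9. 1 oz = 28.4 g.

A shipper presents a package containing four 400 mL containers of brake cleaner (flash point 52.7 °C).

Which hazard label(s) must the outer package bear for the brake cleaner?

Code R2

The brake cleaner has flash point 52.7 °C, which is ≤ 60 °C, so it is Code R2 (Flammable Liquid).
Only the Code R2 label is required.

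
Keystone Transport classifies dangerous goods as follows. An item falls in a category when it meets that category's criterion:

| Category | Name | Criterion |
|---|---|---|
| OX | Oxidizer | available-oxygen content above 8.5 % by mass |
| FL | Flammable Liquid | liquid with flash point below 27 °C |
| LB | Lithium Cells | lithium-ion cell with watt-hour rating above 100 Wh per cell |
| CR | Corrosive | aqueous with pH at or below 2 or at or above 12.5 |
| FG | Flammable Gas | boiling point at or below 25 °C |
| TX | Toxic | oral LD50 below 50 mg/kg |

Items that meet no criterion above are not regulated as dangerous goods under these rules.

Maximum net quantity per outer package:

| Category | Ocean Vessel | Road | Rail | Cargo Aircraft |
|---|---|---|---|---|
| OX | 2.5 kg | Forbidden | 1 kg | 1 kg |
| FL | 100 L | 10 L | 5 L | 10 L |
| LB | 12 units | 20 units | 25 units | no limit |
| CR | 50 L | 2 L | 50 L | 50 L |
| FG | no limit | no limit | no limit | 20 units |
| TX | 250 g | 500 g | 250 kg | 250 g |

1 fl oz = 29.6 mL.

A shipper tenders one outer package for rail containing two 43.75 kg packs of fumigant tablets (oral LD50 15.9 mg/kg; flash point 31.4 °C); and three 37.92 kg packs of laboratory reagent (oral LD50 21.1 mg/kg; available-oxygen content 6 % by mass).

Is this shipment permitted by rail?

Yes

Oral LD50 15.9 mg/kg meets the Category TX criterion (Toxic), so the fumigant tablets are Category TX.
Laboratory reagent: oral LD50 21.1 mg/kg < 50 mg/kg → Category TX (Toxic).
Category TX net quantity: (two 43.75 kg packs = 87.5 kg) + (three 37.92 kg packs = 113.76 kg) = 201.26 kg.
201.26 kg ≤ 250 kg (rail limit, Category TX) — within limit.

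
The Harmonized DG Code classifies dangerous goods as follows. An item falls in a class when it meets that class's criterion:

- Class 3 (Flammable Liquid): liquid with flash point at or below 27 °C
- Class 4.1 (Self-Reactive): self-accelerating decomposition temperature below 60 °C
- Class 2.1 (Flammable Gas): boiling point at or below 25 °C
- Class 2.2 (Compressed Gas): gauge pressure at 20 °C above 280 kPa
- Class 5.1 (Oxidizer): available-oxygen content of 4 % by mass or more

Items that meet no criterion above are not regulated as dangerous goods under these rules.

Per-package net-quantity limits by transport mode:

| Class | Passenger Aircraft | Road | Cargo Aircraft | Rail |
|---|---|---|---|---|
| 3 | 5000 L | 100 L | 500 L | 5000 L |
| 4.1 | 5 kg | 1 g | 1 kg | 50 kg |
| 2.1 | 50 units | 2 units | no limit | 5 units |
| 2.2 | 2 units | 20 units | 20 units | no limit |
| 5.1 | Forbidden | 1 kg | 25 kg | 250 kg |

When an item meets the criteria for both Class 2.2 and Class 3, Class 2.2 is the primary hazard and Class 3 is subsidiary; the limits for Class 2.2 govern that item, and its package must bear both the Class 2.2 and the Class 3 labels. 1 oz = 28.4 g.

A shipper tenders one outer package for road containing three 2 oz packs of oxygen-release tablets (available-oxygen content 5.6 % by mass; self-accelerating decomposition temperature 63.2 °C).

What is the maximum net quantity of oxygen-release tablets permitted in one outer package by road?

1 kg

With available-oxygen content 5.6 % by mass (≥ 4 % by mass), the oxygen-release tablets fall in Class 5.1.
The road limit for Class 5.1 is 1 kg.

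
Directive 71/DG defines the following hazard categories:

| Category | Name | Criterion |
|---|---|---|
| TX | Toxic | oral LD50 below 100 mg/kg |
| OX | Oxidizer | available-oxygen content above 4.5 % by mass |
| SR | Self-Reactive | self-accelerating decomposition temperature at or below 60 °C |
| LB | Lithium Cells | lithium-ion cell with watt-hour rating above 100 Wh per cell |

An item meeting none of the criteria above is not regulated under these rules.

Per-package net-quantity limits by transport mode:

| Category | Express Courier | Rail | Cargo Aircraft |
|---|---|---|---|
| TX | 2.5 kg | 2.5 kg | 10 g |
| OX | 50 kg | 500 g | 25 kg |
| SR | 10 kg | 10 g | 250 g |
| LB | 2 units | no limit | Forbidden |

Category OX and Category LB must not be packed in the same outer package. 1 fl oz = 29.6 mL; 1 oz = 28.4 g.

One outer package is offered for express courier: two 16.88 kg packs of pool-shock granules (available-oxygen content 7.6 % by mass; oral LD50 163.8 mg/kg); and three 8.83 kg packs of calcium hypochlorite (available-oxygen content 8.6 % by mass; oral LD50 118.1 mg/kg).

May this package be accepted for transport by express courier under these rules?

No

Available-oxygen content 7.6 % by mass meets the Category OX criterion (Oxidizer), so the pool-shock granules are Category OX.
The calcium hypochlorite has available-oxygen content 8.6 % by mass, which is > 4.5 % by mass, so it is Category OX (Oxidizer).
Category OX net quantity: (two 16.88 kg packs = 33.76 kg) + (three 8.83 kg packs = 26.49 kg) = 60.25 kg.
60.25 kg exceeds the express courier limit of 50 kg for Category OX.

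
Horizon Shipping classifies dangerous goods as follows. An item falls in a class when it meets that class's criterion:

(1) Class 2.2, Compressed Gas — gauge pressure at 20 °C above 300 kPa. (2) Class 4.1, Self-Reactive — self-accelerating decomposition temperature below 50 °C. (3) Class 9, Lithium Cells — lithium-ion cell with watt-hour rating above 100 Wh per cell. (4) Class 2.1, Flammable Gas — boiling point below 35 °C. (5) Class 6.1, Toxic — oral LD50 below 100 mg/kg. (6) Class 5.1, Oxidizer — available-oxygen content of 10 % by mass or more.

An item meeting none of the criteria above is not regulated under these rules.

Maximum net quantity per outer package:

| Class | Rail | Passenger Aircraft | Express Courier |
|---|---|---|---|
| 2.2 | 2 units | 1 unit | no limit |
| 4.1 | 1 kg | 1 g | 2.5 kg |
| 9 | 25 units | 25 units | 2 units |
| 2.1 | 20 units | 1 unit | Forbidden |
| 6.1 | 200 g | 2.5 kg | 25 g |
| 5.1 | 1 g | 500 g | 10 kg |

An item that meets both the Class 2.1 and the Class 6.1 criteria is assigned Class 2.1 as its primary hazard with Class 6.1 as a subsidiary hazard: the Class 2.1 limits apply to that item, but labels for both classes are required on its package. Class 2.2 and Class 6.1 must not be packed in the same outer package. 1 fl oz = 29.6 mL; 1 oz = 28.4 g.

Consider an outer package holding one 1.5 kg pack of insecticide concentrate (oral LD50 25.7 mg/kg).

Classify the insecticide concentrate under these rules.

Class 6.1

Oral LD50 25.7 mg/kg meets the Class 6.1 criterion (Toxic), so the insecticide concentrate is Class 6.1.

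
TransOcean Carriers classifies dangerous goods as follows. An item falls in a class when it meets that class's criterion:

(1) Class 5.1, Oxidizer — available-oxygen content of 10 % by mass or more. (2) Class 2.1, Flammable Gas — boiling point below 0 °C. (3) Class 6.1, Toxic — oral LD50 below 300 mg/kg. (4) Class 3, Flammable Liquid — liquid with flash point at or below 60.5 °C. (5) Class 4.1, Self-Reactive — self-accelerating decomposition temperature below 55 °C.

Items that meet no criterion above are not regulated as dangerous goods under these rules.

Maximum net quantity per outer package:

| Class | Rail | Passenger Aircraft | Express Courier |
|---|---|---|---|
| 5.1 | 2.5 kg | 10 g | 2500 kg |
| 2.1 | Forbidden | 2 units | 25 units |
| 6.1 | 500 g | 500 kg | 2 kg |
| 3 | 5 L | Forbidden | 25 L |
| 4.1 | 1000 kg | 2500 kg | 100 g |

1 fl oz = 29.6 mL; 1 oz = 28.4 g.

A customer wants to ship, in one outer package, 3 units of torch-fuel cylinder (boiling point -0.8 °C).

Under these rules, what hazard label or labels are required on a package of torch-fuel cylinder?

The torch-fuel cylinder has boiling point -0.8 °C, which is < 0 °C, so it is Class 2.1 (Flammable Gas).
Only the Class 2.1 label is required.

Class 2.1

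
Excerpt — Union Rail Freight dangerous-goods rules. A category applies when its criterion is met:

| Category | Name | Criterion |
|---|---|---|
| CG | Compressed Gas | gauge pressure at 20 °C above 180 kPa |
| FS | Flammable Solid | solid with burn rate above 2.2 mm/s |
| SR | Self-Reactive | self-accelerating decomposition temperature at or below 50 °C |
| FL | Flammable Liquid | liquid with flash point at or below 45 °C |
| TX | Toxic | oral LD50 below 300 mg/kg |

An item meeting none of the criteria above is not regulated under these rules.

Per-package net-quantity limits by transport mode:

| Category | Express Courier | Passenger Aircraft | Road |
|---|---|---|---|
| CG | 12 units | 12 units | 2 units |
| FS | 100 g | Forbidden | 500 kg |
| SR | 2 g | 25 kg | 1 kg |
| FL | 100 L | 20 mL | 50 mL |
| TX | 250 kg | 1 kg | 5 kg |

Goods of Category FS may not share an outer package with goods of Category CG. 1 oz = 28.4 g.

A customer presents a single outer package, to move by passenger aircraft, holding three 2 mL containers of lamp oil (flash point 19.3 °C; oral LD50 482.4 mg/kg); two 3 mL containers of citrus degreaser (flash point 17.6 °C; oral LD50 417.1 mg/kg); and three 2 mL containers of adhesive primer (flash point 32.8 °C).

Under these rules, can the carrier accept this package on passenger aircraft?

Yes

With flash point 19.3 °C (≤ 45 °C), the lamp oil falls in Category FL.
Flash point 17.6 °C meets the Category FL criterion (Flammable Liquid), so the citrus degreaser is Category FL.
Flash point 32.8 °C meets the Category FL criterion (Flammable Liquid), so the adhesive primer is Category FL.
Total Category FL: (three 2 mL containers = 6 mL) + (two 3 mL containers = 6 mL) + (three 2 mL containers = 6 mL) = 18 mL.
18 mL is within the passenger aircraft limit of 20 mL for Category FL.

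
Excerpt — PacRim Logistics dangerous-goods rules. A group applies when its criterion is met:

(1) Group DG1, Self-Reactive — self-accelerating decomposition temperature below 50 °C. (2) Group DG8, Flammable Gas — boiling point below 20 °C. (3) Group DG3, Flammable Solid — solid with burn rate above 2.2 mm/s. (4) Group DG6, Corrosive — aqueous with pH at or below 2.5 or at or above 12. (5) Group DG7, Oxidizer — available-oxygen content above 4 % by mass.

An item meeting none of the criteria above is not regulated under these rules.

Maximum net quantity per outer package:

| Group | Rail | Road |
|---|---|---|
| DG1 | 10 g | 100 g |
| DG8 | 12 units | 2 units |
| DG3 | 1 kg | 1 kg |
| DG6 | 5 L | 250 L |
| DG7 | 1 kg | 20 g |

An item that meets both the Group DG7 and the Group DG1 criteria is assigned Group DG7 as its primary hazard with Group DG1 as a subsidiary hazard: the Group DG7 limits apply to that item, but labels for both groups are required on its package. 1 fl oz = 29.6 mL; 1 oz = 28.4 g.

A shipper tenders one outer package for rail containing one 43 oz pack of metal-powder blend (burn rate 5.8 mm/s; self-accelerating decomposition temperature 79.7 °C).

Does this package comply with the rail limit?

Metal-powder blend: burn rate 5.8 mm/s > 2.2 mm/s → Group DG3 (Flammable Solid).
Group DG3 quantity: one 43 oz pack = 1221.2 g.
1221.2 g exceeds the rail limit of 1 kg for Group DG3.

No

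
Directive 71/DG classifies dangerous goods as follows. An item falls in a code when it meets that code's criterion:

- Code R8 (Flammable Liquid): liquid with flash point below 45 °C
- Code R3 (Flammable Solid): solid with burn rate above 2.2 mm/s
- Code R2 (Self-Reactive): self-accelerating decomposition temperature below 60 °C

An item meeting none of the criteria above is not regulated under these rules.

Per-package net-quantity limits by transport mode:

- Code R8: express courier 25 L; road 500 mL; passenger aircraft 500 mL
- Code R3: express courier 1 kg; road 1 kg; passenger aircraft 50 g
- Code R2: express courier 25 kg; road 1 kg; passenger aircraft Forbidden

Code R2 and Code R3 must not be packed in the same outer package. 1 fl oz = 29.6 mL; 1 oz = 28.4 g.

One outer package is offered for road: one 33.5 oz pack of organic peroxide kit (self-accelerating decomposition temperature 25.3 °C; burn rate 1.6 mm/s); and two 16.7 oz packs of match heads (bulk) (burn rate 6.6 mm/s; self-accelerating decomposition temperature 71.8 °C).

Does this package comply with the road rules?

The organic peroxide kit has self-accelerating decomposition temperature 25.3 °C, which is < 60 °C, so it is Code R2 (Self-Reactive).
Burn rate 6.6 mm/s meets the Code R3 criterion (Flammable Solid), so the match heads (bulk) are Code R3.
Code R2 quantity: one 33.5 oz pack = 951.4 g.
That is within the Code R2 road limit of 1 kg.
Code R3 quantity: two 16.7 oz packs = 948.56 g.
That is within the Code R3 road limit of 1 kg.
Code R2 and Code R3 may not share an outer package.

No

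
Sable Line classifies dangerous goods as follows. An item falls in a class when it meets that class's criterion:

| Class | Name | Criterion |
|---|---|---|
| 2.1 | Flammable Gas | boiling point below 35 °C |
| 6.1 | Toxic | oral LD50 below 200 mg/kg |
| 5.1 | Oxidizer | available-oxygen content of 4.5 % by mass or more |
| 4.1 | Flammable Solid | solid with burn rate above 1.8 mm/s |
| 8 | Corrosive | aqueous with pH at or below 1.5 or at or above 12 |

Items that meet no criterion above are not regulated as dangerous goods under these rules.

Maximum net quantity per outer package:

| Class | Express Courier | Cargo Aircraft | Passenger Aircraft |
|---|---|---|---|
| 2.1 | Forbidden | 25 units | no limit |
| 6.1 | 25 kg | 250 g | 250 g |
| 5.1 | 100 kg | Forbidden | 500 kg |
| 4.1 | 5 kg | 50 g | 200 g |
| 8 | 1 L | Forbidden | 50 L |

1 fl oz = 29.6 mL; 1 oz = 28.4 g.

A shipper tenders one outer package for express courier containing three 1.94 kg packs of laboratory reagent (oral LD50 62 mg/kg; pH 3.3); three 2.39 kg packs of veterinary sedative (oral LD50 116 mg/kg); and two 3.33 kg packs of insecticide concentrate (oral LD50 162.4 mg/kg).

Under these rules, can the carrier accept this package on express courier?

Oral LD50 62 mg/kg meets the Class 6.1 criterion (Toxic), so the laboratory reagent is Class 6.1.
With oral LD50 116 mg/kg (< 200 mg/kg), the veterinary sedative falls in Class 6.1.
Oral LD50 162.4 mg/kg meets the Class 6.1 criterion (Toxic), so the insecticide concentrate is Class 6.1.
Class 6.1 net quantity: (three 1.94 kg packs = 5.82 kg) + (three 2.39 kg packs = 7.17 kg) + (two 3.33 kg packs = 6.66 kg) = 19.65 kg.
That is within the Class 6.1 express courier limit of 25 kg.

Yes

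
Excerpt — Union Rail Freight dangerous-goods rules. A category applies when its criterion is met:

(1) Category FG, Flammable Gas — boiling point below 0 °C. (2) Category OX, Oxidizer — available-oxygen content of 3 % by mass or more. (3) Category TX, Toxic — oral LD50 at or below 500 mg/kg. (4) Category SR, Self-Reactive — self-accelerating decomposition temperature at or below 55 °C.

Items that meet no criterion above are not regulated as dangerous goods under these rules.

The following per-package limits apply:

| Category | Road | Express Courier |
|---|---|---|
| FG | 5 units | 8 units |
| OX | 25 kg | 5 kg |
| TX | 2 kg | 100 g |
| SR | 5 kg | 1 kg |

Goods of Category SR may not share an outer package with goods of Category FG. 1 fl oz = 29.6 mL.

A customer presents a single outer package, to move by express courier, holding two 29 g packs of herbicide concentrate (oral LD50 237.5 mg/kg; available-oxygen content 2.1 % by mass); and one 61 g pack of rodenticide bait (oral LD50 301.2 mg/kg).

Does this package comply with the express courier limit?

Oral LD50 237.5 mg/kg meets the Category TX criterion (Toxic), so the herbicide concentrate is Category TX.
The rodenticide bait has oral LD50 301.2 mg/kg, which is ≤ 500 mg/kg, so it is Category TX (Toxic).
Total Category TX: (two 29 g packs = 58 g) + 61 g = 119 g.
119 g exceeds the express courier limit of 100 g for Category TX.

No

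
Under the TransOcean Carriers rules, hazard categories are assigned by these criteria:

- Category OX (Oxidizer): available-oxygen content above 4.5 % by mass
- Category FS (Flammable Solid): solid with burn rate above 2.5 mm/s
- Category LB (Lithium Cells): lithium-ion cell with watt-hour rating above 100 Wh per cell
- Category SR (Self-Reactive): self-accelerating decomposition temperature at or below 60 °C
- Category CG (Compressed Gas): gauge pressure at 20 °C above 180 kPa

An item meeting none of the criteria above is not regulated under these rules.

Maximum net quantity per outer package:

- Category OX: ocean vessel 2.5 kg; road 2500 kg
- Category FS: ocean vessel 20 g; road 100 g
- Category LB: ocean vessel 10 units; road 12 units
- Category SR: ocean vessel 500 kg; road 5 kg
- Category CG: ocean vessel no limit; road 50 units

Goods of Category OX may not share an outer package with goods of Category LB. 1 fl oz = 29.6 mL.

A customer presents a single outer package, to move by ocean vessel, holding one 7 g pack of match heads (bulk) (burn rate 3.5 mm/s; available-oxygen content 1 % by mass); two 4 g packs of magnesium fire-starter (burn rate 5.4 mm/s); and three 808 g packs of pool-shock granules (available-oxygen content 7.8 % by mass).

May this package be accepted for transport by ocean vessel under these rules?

With burn rate 3.5 mm/s (> 2.5 mm/s), the match heads (bulk) fall in Category FS.
The magnesium fire-starter has burn rate 5.4 mm/s, which is > 2.5 mm/s, so it is Category FS (Flammable Solid).
With available-oxygen content 7.8 % by mass (> 4.5 % by mass), the pool-shock granules fall in Category OX.
Category OX quantity: three 808 g packs = 2.424 kg.
2.424 kg is within the ocean vessel limit of 2.5 kg for Category OX.
Total Category FS: 7 g + (two 4 g packs = 8 g) = 15 g.
15 g is within the ocean vessel limit of 20 g for Category FS.
The segregation rule (Category OX with Category LB) does not apply to Category OX with Category FS.
Every hazard category is within its ocean vessel limit and no segregation rule is violated.

Yes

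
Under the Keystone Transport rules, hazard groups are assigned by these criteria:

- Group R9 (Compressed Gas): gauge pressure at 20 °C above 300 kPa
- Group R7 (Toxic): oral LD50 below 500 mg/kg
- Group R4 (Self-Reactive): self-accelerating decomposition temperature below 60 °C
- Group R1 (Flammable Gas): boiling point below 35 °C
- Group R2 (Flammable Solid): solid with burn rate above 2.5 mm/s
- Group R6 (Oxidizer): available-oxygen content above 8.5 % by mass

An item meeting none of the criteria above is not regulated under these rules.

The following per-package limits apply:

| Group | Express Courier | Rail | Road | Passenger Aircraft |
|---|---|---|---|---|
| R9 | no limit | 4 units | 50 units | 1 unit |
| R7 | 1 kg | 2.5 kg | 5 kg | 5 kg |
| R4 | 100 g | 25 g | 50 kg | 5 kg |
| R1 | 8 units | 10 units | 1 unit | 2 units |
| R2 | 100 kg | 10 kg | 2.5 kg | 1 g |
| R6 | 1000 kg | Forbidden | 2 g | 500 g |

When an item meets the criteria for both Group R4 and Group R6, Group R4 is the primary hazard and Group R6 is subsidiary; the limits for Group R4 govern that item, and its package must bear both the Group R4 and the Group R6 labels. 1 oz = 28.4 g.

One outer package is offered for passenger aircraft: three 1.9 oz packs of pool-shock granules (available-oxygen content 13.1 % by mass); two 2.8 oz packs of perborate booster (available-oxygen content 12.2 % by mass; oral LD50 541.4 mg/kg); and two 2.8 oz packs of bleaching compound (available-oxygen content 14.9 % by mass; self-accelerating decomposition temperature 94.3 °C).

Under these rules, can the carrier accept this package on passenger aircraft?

Yes

Pool-shock granules: available-oxygen content 13.1 % by mass > 8.5 % by mass → Group R6 (Oxidizer).
The perborate booster has available-oxygen content 12.2 % by mass, which is > 8.5 % by mass, so it is Group R6 (Oxidizer).
With available-oxygen content 14.9 % by mass (> 8.5 % by mass), the bleaching compound falls in Group R6.
Group R6 net quantity: (three 1.9 oz packs = 161.88 g) + (two 2.8 oz packs = 159.04 g) + (two 2.8 oz packs = 159.04 g) = 479.96 g.
That is within the Group R6 passenger aircraft limit of 500 g.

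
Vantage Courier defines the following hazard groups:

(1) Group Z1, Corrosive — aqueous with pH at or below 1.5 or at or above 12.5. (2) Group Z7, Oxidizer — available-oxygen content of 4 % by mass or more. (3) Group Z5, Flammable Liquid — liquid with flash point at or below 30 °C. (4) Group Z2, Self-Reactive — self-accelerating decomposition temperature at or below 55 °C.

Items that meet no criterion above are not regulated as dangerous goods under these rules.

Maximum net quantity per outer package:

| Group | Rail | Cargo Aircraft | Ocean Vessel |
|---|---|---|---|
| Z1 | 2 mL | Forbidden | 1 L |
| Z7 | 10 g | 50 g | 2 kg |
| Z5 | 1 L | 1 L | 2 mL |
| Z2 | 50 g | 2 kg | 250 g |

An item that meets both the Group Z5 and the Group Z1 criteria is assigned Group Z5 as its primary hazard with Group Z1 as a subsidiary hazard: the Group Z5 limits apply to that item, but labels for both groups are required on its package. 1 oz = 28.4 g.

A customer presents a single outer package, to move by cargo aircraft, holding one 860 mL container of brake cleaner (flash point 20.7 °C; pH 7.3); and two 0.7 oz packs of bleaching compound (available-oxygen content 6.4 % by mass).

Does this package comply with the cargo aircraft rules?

Yes

Brake cleaner: flash point 20.7 °C ≤ 30 °C → Group Z5 (Flammable Liquid).
Bleaching compound: available-oxygen content 6.4 % by mass ≥ 4 % by mass → Group Z7 (Oxidizer).
Group Z5 quantity: 860 mL.
860 mL is within the cargo aircraft limit of 1 L for Group Z5.
Group Z7 quantity: two 0.7 oz packs = 39.76 g.
39.76 g ≤ 50 g (cargo aircraft limit, Group Z7) — within limit.
Every hazard group is within its cargo aircraft limit and no segregation rule is violated.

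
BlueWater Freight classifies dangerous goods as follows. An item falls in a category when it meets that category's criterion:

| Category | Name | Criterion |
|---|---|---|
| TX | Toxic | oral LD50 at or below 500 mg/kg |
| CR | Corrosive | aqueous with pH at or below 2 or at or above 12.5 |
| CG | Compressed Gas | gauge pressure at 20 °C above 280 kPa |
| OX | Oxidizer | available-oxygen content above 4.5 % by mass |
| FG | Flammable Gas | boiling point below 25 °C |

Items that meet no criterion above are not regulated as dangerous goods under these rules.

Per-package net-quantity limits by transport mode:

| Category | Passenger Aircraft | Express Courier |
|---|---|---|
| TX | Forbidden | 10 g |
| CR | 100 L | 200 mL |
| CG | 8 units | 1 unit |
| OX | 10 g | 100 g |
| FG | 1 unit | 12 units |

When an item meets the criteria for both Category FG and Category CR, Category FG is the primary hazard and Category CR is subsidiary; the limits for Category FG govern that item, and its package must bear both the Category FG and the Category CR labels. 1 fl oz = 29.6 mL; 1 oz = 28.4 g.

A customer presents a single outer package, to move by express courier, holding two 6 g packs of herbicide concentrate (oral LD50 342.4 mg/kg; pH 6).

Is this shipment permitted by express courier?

No

Herbicide concentrate: oral LD50 342.4 mg/kg ≤ 500 mg/kg → Category TX (Toxic).
Category TX quantity: two 6 g packs = 12 g.
12 g exceeds the express courier limit of 10 g for Category TX.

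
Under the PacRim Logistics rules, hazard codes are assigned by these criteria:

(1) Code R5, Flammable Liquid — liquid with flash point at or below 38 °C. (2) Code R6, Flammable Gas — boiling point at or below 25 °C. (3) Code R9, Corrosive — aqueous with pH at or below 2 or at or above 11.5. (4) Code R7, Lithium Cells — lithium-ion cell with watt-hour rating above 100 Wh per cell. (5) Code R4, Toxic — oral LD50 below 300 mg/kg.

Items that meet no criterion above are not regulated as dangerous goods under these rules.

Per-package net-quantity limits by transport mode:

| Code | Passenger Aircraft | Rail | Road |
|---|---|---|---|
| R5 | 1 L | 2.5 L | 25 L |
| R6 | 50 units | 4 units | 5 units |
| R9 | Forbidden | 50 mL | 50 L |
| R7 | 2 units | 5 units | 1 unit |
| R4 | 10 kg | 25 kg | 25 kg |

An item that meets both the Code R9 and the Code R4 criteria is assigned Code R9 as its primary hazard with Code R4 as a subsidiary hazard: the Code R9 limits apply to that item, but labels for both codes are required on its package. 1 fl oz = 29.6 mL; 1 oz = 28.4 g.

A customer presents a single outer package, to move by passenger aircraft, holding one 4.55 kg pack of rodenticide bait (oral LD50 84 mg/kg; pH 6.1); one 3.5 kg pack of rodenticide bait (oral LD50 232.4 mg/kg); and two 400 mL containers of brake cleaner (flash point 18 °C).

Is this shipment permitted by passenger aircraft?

The rodenticide bait has oral LD50 84 mg/kg, which is < 300 mg/kg, so it is Code R4 (Toxic).
Rodenticide bait: oral LD50 232.4 mg/kg < 300 mg/kg → Code R4 (Toxic).
The brake cleaner has flash point 18 °C, which is ≤ 38 °C, so it is Code R5 (Flammable Liquid).
Total Code R4: 4.55 kg + 3.5 kg = 8.05 kg.
8.05 kg ≤ 10 kg (passenger aircraft limit, Code R4) — within limit.
Code R5 quantity: two 400 mL containers = 800 mL.
That is within the Code R5 passenger aircraft limit of 1 L.
Every hazard code is within its passenger aircraft limit and no segregation rule is violated.

Yes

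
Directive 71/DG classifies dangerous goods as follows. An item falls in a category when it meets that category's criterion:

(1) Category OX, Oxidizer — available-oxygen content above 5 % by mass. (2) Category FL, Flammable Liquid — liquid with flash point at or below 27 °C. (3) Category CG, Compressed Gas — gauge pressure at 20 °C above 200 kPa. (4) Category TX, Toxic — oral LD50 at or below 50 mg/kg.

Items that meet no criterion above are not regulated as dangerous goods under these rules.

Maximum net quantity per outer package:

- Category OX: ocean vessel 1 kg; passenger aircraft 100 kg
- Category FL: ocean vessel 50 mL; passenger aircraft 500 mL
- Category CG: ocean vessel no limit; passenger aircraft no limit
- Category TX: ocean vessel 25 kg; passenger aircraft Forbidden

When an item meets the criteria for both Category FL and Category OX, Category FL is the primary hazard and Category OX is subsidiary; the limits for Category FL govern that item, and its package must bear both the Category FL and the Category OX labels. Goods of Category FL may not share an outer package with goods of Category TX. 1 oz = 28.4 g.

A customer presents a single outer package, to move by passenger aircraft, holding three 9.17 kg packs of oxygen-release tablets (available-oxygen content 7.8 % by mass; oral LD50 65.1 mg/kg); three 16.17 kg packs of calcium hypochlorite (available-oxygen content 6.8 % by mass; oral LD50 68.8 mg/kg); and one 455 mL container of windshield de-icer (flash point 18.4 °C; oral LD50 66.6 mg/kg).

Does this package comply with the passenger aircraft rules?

Available-oxygen content 7.8 % by mass meets the Category OX criterion (Oxidizer), so the oxygen-release tablets are Category OX.
The calcium hypochlorite has available-oxygen content 6.8 % by mass, which is > 5 % by mass, so it is Category OX (Oxidizer).
Windshield de-icer: flash point 18.4 °C ≤ 27 °C → Category FL (Flammable Liquid).
Total Category OX: (three 9.17 kg packs = 27.51 kg) + (three 16.17 kg packs = 48.51 kg) = 76.02 kg.
That is within the Category OX passenger aircraft limit of 100 kg.
Category FL quantity: 455 mL.
That is within the Category FL passenger aircraft limit of 500 mL.
The segregation rule (Category FL with Category TX) does not apply to Category OX with Category FL.
Every hazard category is within its passenger aircraft limit and no segregation rule is violated.

Yes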